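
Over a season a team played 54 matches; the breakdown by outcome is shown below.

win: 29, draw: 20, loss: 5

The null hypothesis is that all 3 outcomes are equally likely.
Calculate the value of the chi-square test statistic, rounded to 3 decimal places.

16.333

Under H₀ each category has probability 1/3, so each expected count is 54/3 = 18.
χ² = (29−18)²/18 + (20−18)²/18 + (5−18)²/18
   = 6.7222 + 0.2222 + 9.3889
Sum = 16.333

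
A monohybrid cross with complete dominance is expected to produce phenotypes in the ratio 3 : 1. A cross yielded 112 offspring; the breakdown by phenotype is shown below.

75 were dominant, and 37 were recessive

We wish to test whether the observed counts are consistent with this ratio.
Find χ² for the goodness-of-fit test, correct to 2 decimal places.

3.86

Ratio total = 4. Expected counts: 112×3/4 = 84, 112×1/4 = 28.
dominant: (75 − 84)²/84 = 81/84 = 0.964
recessive: (37 − 28)²/28 = 81/28 = 2.893
Sum = 3.86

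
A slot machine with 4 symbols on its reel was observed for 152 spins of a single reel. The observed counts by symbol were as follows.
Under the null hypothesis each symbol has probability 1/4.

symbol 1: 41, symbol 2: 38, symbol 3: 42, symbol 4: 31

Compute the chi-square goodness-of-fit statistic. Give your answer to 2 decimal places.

1.95

Under H₀ each category has probability 1/4, so each expected count is 152/4 = 38.
symbol 1: (41 − 38)²/38 = 9/38 = 0.237
symbol 2: (38 − 38)²/38 = 0/38 = 0.000
symbol 3: (42 − 38)²/38 = 16/38 = 0.421
symbol 4: (31 − 38)²/38 = 49/38 = 1.289
Sum = 1.95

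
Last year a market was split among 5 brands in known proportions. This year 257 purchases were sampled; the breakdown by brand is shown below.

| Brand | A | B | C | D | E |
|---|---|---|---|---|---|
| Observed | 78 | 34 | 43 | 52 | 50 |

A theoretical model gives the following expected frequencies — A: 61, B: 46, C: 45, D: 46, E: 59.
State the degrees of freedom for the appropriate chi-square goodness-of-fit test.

4

There are k = 5 categories and no parameters were estimated from the data, so df = 5 − 1 = 4.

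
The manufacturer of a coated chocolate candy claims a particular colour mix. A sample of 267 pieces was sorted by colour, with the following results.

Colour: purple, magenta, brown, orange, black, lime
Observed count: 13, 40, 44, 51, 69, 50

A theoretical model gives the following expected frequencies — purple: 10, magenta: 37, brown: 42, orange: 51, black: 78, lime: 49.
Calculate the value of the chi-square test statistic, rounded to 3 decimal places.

2.297

χ² = (13−10)²/10 + (40−37)²/37 + (44−42)²/42 + (51−51)²/51 + (69−78)²/78 + (50−49)²/49
   = 0.9000 + 0.2432 + 0.0952 + 0.0000 + 1.0385 + 0.0204
Sum = 2.297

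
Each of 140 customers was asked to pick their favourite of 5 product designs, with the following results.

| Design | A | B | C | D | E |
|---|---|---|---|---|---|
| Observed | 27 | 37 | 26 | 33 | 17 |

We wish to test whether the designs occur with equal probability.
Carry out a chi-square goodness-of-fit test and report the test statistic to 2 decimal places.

Under H₀ each category has probability 1/5, so each expected count is 140/5 = 28.
χ² = (27−28)²/28 + (37−28)²/28 + (26−28)²/28 + (33−28)²/28 + (17−28)²/28
   = 0.036 + 2.893 + 0.143 + 0.893 + 4.321
Sum = 8.29

8.29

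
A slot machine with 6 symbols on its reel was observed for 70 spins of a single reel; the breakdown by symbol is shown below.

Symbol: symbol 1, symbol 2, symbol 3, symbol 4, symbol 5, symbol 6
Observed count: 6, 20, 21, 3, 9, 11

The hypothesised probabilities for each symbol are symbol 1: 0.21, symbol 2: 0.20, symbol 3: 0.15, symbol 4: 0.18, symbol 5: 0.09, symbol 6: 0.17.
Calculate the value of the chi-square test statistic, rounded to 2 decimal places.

Expected counts E_i = n·p_i: 70×0.21 = 14.7, 70×0.20 = 14, 70×0.15 = 10.5, 70×0.18 = 12.6, 70×0.09 = 6.3, 70×0.17 = 11.9.
cat           O        E   (O−E)²/E
symbol 1      6     14.7      5.149
symbol 2     20       14      2.571
symbol 3     21     10.5     10.500
symbol 4      3     12.6      7.314
symbol 5      9      6.3      1.157
symbol 6     11     11.9      0.068
Sum = 26.76

26.76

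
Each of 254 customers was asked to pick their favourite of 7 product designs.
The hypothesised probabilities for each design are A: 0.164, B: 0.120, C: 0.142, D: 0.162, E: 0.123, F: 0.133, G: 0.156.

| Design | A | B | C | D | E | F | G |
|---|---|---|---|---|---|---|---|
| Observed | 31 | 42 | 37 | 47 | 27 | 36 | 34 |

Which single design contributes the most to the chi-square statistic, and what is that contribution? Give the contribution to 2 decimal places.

B, 4.35

Expected counts E_i = n·p_i: 254×0.164 = 41.656, 254×0.120 = 30.48, 254×0.142 = 36.068, 254×0.162 = 41.148, 254×0.123 = 31.242, 254×0.133 = 33.782, 254×0.156 = 39.624.
cat         O        E   (O−E)²/E
A          31   41.656      2.726
B          42    30.48      4.354
C          37   36.068      0.024
D          47   41.148      0.832
E          27   31.242      0.576
F          36   33.782      0.146
G          34   39.624      0.798
The largest term is for B: 4.35.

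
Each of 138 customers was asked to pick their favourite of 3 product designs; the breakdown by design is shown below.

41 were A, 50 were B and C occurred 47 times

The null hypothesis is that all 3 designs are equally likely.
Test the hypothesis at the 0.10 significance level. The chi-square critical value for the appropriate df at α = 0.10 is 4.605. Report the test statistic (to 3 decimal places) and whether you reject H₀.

0.913; do not reject

Expected count for each of the 3 categories: 138/3 = 46.
χ² = (41−46)²/46 + (50−46)²/46 + (47−46)²/46
   = 0.5435 + 0.3478 + 0.0217
Sum = 0.913
df = 2. Since 0.913 < 4.605, we do not reject H₀.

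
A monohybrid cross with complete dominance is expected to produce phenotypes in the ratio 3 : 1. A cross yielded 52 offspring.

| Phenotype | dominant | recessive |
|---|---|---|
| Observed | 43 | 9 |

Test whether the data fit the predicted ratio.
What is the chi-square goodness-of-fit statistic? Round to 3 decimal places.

Ratio total = 4. Expected counts: 52×3/4 = 39, 52×1/4 = 13.
dominant: (43 − 39)²/39 = 16/39 = 0.4103
recessive: (9 − 13)²/13 = 16/13 = 1.2308
Sum = 1.641

1.641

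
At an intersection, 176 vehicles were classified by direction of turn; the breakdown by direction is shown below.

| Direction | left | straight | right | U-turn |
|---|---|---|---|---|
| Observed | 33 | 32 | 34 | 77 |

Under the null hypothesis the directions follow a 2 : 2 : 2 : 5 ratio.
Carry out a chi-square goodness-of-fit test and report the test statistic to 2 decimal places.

Ratio total = 11. Expected counts: 176×2/11 = 32, 176×2/11 = 32, 176×2/11 = 32, 176×5/11 = 80.
cat           O        E   (O−E)²/E
left         33       32      0.031
straight     32       32      0.000
right        34       32      0.125
U-turn       77       80      0.113
Sum = 0.27

0.27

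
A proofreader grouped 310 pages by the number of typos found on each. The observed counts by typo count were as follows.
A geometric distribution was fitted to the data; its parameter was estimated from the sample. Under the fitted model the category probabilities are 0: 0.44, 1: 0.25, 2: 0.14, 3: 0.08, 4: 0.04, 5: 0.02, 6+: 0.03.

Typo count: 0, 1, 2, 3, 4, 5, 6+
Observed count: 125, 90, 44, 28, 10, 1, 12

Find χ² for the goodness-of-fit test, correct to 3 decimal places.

9.000

Expected counts E_i = n·p_i: 310×0.44 = 136.4, 310×0.25 = 77.5, 310×0.14 = 43.4, 310×0.08 = 24.8, 310×0.04 = 12.4, 310×0.02 = 6.2, 310×0.03 = 9.3.
χ² = (125−136.4)²/136.4 + (90−77.5)²/77.5 + (44−43.4)²/43.4 + (28−24.8)²/24.8 + (10−12.4)²/12.4 + (1−6.2)²/6.2 + (12−9.3)²/9.3
   = 0.9528 + 2.0161 + 0.0083 + 0.4129 + 0.4645 + 4.3613 + 0.7839
Sum = 9.000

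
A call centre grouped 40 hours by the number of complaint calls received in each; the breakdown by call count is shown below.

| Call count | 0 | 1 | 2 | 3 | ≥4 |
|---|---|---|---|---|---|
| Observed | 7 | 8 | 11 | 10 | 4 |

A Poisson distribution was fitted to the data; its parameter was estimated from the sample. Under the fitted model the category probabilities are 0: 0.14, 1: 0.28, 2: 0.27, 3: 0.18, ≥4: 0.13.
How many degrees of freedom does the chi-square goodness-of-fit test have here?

There are k = 5 categories and 1 parameter estimated from the data, so df = 5 − 1 − 1 = 3.

3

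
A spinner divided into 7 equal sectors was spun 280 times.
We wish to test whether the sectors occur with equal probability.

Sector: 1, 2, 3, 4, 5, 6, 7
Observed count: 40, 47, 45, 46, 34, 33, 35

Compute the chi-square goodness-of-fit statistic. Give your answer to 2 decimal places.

Under H₀ each category has probability 1/7, so each expected count is 280/7 = 40.
1: (40 − 40)²/40 = 0/40 = 0.000
2: (47 − 40)²/40 = 49/40 = 1.225
3: (45 − 40)²/40 = 25/40 = 0.625
4: (46 − 40)²/40 = 36/40 = 0.900
5: (34 − 40)²/40 = 36/40 = 0.900
6: (33 − 40)²/40 = 49/40 = 1.225
7: (35 − 40)²/40 = 25/40 = 0.625
Sum = 5.50

5.50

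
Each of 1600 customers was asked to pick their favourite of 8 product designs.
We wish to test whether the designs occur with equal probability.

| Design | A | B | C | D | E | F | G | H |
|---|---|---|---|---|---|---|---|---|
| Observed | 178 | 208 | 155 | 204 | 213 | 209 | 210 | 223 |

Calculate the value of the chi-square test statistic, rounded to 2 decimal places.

17.34

Expected count for each of the 8 categories: 1600/8 = 200.
χ² = (178−200)²/200 + (208−200)²/200 + (155−200)²/200 + (204−200)²/200 + (213−200)²/200 + (209−200)²/200 + (210−200)²/200 + (223−200)²/200
   = 2.420 + 0.320 + 10.125 + 0.080 + 0.845 + 0.405 + 0.500 + 2.645
Sum = 17.34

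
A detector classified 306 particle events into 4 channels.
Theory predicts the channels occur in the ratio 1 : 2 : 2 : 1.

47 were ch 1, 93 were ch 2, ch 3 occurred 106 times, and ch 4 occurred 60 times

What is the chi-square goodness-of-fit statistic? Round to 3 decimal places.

Ratio total = 6. Expected counts: 306×1/6 = 51, 306×2/6 = 102, 306×2/6 = 102, 306×1/6 = 51.
χ² = (47−51)²/51 + (93−102)²/102 + (106−102)²/102 + (60−51)²/51
   = 0.3137 + 0.7941 + 0.1569 + 1.5882
Sum = 2.853

2.853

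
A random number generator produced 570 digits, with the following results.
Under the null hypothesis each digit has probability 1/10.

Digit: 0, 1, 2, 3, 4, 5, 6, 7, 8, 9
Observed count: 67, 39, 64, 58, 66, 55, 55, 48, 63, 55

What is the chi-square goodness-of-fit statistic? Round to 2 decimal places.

Expected count for each of the 10 categories: 570/10 = 57.
0: (67 − 57)²/57 = 100/57 = 1.754
1: (39 − 57)²/57 = 324/57 = 5.684
2: (64 − 57)²/57 = 49/57 = 0.860
3: (58 − 57)²/57 = 1/57 = 0.018
4: (66 − 57)²/57 = 81/57 = 1.421
5: (55 − 57)²/57 = 4/57 = 0.070
6: (55 − 57)²/57 = 4/57 = 0.070
7: (48 − 57)²/57 = 81/57 = 1.421
8: (63 − 57)²/57 = 36/57 = 0.632
9: (55 − 57)²/57 = 4/57 = 0.070
Sum = 12.00

12.00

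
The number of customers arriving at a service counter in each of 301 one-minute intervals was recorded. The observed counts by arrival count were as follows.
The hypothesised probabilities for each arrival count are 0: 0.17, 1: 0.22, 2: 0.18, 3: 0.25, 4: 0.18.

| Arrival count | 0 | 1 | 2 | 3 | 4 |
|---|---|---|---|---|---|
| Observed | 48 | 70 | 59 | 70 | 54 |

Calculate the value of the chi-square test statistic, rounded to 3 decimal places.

Expected counts E_i = n·p_i: 301×0.17 = 51.17, 301×0.22 = 66.22, 301×0.18 = 54.18, 301×0.25 = 75.25, 301×0.18 = 54.18.
0: (48 − 51.17)²/51.17 = 10.0489/51.17 = 0.1964
1: (70 − 66.22)²/66.22 = 14.2884/66.22 = 0.2158
2: (59 − 54.18)²/54.18 = 23.2324/54.18 = 0.4288
3: (70 − 75.25)²/75.25 = 27.5625/75.25 = 0.3663
4: (54 − 54.18)²/54.18 = 0.0324/54.18 = 0.0006
Sum = 1.208

1.208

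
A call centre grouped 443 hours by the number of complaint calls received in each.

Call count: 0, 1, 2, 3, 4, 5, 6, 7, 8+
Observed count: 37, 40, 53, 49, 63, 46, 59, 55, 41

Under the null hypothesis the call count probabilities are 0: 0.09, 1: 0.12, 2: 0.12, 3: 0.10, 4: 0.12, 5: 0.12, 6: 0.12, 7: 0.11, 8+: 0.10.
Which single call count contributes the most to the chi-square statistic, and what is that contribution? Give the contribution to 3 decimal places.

1, 3.258

Expected counts E_i = n·p_i: 443×0.09 = 39.87, 443×0.12 = 53.16, 443×0.12 = 53.16, 443×0.10 = 44.3, 443×0.12 = 53.16, 443×0.12 = 53.16, 443×0.12 = 53.16, 443×0.11 = 48.73, 443×0.10 = 44.3.
χ² = (37−39.87)²/39.87 + (40−53.16)²/53.16 + (53−53.16)²/53.16 + (49−44.3)²/44.3 + (63−53.16)²/53.16 + (46−53.16)²/53.16 + (59−53.16)²/53.16 + (55−48.73)²/48.73 + (41−44.3)²/44.3
   = 0.2066 + 3.2578 + 0.0005 + 0.4986 + 1.8214 + 0.9644 + 0.6416 + 0.8067 + 0.2458
The largest term is for 1: 3.258.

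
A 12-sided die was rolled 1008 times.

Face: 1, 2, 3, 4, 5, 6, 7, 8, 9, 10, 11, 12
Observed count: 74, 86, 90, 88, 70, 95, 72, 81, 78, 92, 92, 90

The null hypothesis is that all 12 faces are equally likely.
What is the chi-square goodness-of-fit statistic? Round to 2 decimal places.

9.83

Expected count for each of the 12 categories: 1008/12 = 84.
cat         O        E   (O−E)²/E
1          74       84      1.190
2          86       84      0.048
3          90       84      0.429
4          88       84      0.190
5          70       84      2.333
6          95       84      1.440
7          72       84      1.714
8          81       84      0.107
9          78       84      0.429
10         92       84      0.762
11         92       84      0.762
12         90       84      0.429
Sum = 9.83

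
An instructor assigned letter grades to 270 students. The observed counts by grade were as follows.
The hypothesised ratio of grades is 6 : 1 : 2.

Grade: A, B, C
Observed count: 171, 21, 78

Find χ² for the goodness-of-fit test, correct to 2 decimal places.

Ratio total = 9. Expected counts: 270×6/9 = 180, 270×1/9 = 30, 270×2/9 = 60.
cat         O        E   (O−E)²/E
A         171      180      0.450
B          21       30      2.700
C          78       60      5.400
Sum = 8.55

8.55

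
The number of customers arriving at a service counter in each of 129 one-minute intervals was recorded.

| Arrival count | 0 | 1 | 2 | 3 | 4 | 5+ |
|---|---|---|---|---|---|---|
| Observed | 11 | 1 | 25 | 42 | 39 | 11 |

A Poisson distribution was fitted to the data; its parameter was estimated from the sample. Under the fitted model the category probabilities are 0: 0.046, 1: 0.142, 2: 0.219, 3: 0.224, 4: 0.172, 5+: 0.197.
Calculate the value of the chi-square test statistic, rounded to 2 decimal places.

47.93

Expected counts E_i = n·p_i: 129×0.046 = 5.934, 129×0.142 = 18.318, 129×0.219 = 28.251, 129×0.224 = 28.896, 129×0.172 = 22.188, 129×0.197 = 25.413.
χ² = (11−5.934)²/5.934 + (1−18.318)²/18.318 + (25−28.251)²/28.251 + (42−28.896)²/28.896 + (39−22.188)²/22.188 + (11−25.413)²/25.413
   = 4.325 + 16.373 + 0.374 + 5.943 + 12.739 + 8.174
Sum = 47.93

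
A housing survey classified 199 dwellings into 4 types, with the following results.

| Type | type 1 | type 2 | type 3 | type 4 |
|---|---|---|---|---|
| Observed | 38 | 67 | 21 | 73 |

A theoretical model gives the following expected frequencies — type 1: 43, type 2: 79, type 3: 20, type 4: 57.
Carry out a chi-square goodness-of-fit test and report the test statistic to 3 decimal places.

type 1: (38 − 43)²/43 = 25/43 = 0.5814
type 2: (67 − 79)²/79 = 144/79 = 1.8228
type 3: (21 − 20)²/20 = 1/20 = 0.0500
type 4: (73 − 57)²/57 = 256/57 = 4.4912
Sum = 6.945

6.945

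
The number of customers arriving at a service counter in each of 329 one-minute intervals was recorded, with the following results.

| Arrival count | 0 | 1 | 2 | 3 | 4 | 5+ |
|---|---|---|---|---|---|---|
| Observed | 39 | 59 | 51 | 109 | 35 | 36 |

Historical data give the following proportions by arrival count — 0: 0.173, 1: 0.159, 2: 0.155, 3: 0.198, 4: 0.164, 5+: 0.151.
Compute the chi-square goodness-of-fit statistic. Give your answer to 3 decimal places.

46.450

Expected counts E_i = n·p_i: 329×0.173 = 56.917, 329×0.159 = 52.311, 329×0.155 = 50.995, 329×0.198 = 65.142, 329×0.164 = 53.956, 329×0.151 = 49.679.
cat         O        E   (O−E)²/E
0          39   56.917     5.6401
1          59   52.311     0.8553
2          51   50.995     0.0000
3         109   65.142    29.5282
4          35   53.956     6.6597
5+         36   49.679     3.7665
Sum = 46.450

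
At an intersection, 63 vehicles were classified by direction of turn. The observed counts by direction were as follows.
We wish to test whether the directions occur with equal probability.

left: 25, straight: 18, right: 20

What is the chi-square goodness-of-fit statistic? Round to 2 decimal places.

Expected count for each of the 3 categories: 63/3 = 21.
left: (25 − 21)²/21 = 16/21 = 0.762
straight: (18 − 21)²/21 = 9/21 = 0.429
right: (20 − 21)²/21 = 1/21 = 0.048
Sum = 1.24

1.24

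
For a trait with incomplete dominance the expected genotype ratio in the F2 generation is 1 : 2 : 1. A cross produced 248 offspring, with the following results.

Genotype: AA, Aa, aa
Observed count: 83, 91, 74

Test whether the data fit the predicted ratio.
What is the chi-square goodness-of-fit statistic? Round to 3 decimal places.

18.218

Ratio total = 4. Expected counts: 248×1/4 = 62, 248×2/4 = 124, 248×1/4 = 62.
χ² = (83−62)²/62 + (91−124)²/124 + (74−62)²/62
   = 7.1129 + 8.7823 + 2.3226
Sum = 18.218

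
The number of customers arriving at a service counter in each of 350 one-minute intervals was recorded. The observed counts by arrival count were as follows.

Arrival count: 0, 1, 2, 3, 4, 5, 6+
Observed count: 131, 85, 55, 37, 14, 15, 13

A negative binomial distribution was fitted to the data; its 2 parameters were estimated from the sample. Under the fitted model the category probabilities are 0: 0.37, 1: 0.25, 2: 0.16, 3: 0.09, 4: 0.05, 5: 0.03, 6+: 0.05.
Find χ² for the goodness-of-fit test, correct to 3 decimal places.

Expected counts E_i = n·p_i: 350×0.37 = 129.5, 350×0.25 = 87.5, 350×0.16 = 56, 350×0.09 = 31.5, 350×0.05 = 17.5, 350×0.03 = 10.5, 350×0.05 = 17.5.
χ² = (131−129.5)²/129.5 + (85−87.5)²/87.5 + (55−56)²/56 + (37−31.5)²/31.5 + (14−17.5)²/17.5 + (15−10.5)²/10.5 + (13−17.5)²/17.5
   = 0.0174 + 0.0714 + 0.0179 + 0.9603 + 0.7000 + 1.9286 + 1.1571
Sum = 4.853

4.853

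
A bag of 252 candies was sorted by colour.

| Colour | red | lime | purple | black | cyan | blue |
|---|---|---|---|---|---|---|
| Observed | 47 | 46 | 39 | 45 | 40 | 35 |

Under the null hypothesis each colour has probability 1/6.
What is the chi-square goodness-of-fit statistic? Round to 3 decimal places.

2.667

Expected count for each of the 6 categories: 252/6 = 42.
red: (47 − 42)²/42 = 25/42 = 0.5952
lime: (46 − 42)²/42 = 16/42 = 0.3810
purple: (39 − 42)²/42 = 9/42 = 0.2143
black: (45 − 42)²/42 = 9/42 = 0.2143
cyan: (40 − 42)²/42 = 4/42 = 0.0952
blue: (35 − 42)²/42 = 49/42 = 1.1667
Sum = 2.667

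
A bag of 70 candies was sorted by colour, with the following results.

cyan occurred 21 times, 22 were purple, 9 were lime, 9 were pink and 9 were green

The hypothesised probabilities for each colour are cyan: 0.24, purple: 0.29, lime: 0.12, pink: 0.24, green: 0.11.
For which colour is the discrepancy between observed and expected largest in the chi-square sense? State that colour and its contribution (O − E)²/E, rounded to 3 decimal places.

pink, 3.621

Expected counts E_i = n·p_i: 70×0.24 = 16.8, 70×0.29 = 20.3, 70×0.12 = 8.4, 70×0.24 = 16.8, 70×0.11 = 7.7.
cyan: (21 − 16.8)²/16.8 = 17.64/16.8 = 1.0500
purple: (22 − 20.3)²/20.3 = 2.89/20.3 = 0.1424
lime: (9 − 8.4)²/8.4 = 0.36/8.4 = 0.0429
pink: (9 − 16.8)²/16.8 = 60.84/16.8 = 3.6214
green: (9 − 7.7)²/7.7 = 1.69/7.7 = 0.2195
The largest term is for pink: 3.621.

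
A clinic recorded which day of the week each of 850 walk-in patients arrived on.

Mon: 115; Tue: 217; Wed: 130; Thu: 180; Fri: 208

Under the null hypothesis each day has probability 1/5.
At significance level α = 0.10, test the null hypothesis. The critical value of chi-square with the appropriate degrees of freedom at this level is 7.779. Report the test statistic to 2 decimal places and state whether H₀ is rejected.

49.28; reject

Expected count for each of the 5 categories: 850/5 = 170.
χ² = (115−170)²/170 + (217−170)²/170 + (130−170)²/170 + (180−170)²/170 + (208−170)²/170
   = 17.794 + 12.994 + 9.412 + 0.588 + 8.494
Sum = 49.28
df = 4. Since 49.28 > 7.779, we reject H₀.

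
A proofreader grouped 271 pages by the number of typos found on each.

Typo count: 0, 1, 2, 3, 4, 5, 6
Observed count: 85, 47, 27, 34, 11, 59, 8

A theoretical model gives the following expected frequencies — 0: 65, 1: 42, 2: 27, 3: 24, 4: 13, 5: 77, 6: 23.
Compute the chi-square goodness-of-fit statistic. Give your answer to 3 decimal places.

25.214

0: (85 − 65)²/65 = 400/65 = 6.1538
1: (47 − 42)²/42 = 25/42 = 0.5952
2: (27 − 27)²/27 = 0/27 = 0.0000
3: (34 − 24)²/24 = 100/24 = 4.1667
4: (11 − 13)²/13 = 4/13 = 0.3077
5: (59 − 77)²/77 = 324/77 = 4.2078
6: (8 − 23)²/23 = 225/23 = 9.7826
Sum = 25.214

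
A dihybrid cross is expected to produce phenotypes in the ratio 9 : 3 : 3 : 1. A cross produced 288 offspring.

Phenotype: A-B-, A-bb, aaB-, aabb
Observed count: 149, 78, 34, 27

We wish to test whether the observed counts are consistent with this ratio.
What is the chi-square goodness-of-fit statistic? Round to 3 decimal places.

23.617

Ratio total = 16. Expected counts: 288×9/16 = 162, 288×3/16 = 54, 288×3/16 = 54, 288×1/16 = 18.
A-B-: (149 − 162)²/162 = 169/162 = 1.0432
A-bb: (78 − 54)²/54 = 576/54 = 10.6667
aaB-: (34 − 54)²/54 = 400/54 = 7.4074
aabb: (27 − 18)²/18 = 81/18 = 4.5000
Sum = 23.617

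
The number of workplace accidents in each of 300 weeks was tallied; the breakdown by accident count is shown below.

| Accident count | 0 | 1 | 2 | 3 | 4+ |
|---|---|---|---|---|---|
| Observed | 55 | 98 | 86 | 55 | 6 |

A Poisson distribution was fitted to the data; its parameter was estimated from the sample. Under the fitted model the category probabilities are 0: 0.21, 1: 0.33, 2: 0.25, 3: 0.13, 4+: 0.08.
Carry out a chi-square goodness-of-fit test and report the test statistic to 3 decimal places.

Expected counts E_i = n·p_i: 300×0.21 = 63, 300×0.33 = 99, 300×0.25 = 75, 300×0.13 = 39, 300×0.08 = 24.
0: (55 − 63)²/63 = 64/63 = 1.0159
1: (98 − 99)²/99 = 1/99 = 0.0101
2: (86 − 75)²/75 = 121/75 = 1.6133
3: (55 − 39)²/39 = 256/39 = 6.5641
4+: (6 − 24)²/24 = 324/24 = 13.5000
Sum = 22.703

22.703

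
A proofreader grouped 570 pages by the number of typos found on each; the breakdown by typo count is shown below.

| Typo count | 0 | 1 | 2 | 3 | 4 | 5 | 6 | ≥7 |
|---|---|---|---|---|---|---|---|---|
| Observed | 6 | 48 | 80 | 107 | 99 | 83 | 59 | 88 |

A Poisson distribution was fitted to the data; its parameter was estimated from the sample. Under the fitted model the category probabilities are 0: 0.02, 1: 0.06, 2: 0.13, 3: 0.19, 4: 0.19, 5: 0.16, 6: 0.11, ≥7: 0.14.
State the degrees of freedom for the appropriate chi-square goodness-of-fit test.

6

There are k = 8 categories and 1 parameter estimated from the data, so df = 8 − 1 − 1 = 6.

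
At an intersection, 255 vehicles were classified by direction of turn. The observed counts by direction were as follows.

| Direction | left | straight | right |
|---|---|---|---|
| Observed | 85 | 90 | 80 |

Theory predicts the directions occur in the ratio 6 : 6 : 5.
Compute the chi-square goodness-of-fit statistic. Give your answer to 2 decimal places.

Ratio total = 17. Expected counts: 255×6/17 = 90, 255×6/17 = 90, 255×5/17 = 75.
χ² = (85−90)²/90 + (90−90)²/90 + (80−75)²/75
   = 0.278 + 0.000 + 0.333
Sum = 0.61

0.61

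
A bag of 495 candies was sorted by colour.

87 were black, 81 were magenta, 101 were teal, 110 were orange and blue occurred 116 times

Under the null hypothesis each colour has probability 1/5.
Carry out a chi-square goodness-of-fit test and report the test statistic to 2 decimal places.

Expected count for each of the 5 categories: 495/5 = 99.
black: (87 − 99)²/99 = 144/99 = 1.455
magenta: (81 − 99)²/99 = 324/99 = 3.273
teal: (101 − 99)²/99 = 4/99 = 0.040
orange: (110 − 99)²/99 = 121/99 = 1.222
blue: (116 − 99)²/99 = 289/99 = 2.919
Sum = 8.91

8.91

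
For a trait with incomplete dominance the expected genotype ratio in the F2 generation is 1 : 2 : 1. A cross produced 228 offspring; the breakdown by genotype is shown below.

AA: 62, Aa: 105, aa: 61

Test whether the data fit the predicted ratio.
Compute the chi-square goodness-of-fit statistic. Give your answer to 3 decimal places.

1.430

Ratio total = 4. Expected counts: 228×1/4 = 57, 228×2/4 = 114, 228×1/4 = 57.
cat         O        E   (O−E)²/E
AA         62       57     0.4386
Aa        105      114     0.7105
aa         61       57     0.2807
Sum = 1.430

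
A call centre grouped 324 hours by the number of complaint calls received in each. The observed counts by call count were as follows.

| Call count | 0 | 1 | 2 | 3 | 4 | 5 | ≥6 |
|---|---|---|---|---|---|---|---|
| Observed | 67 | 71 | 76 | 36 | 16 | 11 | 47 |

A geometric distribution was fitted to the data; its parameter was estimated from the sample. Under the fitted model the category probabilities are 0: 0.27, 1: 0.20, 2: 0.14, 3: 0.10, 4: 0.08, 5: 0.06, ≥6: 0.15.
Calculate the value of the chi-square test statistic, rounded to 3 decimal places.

33.998

Expected counts E_i = n·p_i: 324×0.27 = 87.48, 324×0.20 = 64.8, 324×0.14 = 45.36, 324×0.10 = 32.4, 324×0.08 = 25.92, 324×0.06 = 19.44, 324×0.15 = 48.6.
cat         O        E   (O−E)²/E
0          67    87.48     4.7946
1          71     64.8     0.5932
2          76    45.36    20.6969
3          36     32.4     0.4000
4          16    25.92     3.7965
5          11    19.44     3.6643
≥6         47     48.6     0.0527
Sum = 33.998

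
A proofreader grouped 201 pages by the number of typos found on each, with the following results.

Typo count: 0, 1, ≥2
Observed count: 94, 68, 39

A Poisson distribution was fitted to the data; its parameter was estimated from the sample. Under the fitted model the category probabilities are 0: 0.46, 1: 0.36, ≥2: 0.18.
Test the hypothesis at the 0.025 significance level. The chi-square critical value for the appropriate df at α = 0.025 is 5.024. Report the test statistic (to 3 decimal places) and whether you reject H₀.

Expected counts E_i = n·p_i: 201×0.46 = 92.46, 201×0.36 = 72.36, 201×0.18 = 36.18.
0: (94 − 92.46)²/92.46 = 2.3716/92.46 = 0.0257
1: (68 − 72.36)²/72.36 = 19.0096/72.36 = 0.2627
≥2: (39 − 36.18)²/36.18 = 7.9524/36.18 = 0.2198
Sum = 0.508
df = 1. Since 0.508 < 5.024, we do not reject H₀.

0.508; do not reject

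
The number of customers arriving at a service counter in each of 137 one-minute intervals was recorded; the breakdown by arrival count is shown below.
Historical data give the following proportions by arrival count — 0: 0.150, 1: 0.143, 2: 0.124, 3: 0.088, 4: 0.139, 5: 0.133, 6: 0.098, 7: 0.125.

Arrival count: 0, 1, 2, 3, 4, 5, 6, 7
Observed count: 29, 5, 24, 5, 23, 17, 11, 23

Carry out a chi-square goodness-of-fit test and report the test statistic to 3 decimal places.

Expected counts E_i = n·p_i: 137×0.150 = 20.55, 137×0.143 = 19.591, 137×0.124 = 16.988, 137×0.088 = 12.056, 137×0.139 = 19.043, 137×0.133 = 18.221, 137×0.098 = 13.426, 137×0.125 = 17.125.
0: (29 − 20.55)²/20.55 = 71.4025/20.55 = 3.4746
1: (5 − 19.591)²/19.591 = 212.897281/19.591 = 10.8671
2: (24 − 16.988)²/16.988 = 49.168144/16.988 = 2.8943
3: (5 − 12.056)²/12.056 = 49.787136/12.056 = 4.1297
4: (23 − 19.043)²/19.043 = 15.657849/19.043 = 0.8222
5: (17 − 18.221)²/18.221 = 1.490841/18.221 = 0.0818
6: (11 − 13.426)²/13.426 = 5.885476/13.426 = 0.4384
7: (23 − 17.125)²/17.125 = 34.515625/17.125 = 2.0155
Sum = 24.724

24.724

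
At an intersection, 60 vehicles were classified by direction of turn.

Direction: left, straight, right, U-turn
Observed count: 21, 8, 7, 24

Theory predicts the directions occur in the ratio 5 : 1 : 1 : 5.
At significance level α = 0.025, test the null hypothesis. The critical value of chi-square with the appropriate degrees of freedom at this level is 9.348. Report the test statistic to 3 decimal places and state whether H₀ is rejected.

3.280; do not reject

Ratio total = 12. Expected counts: 60×5/12 = 25, 60×1/12 = 5, 60×1/12 = 5, 60×5/12 = 25.
left: (21 − 25)²/25 = 16/25 = 0.6400
straight: (8 − 5)²/5 = 9/5 = 1.8000
right: (7 − 5)²/5 = 4/5 = 0.8000
U-turn: (24 − 25)²/25 = 1/25 = 0.0400
Sum = 3.280
df = 3. Since 3.280 < 9.348, we do not reject H₀.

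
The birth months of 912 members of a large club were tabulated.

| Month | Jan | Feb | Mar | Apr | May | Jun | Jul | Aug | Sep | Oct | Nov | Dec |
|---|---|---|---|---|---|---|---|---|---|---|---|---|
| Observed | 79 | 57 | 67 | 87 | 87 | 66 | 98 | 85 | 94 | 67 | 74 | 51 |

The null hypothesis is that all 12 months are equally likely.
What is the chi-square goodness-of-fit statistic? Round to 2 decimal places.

31.47

Expected count for each of the 12 categories: 912/12 = 76.
cat         O        E   (O−E)²/E
Jan        79       76      0.118
Feb        57       76      4.750
Mar        67       76      1.066
Apr        87       76      1.592
May        87       76      1.592
Jun        66       76      1.316
Jul        98       76      6.368
Aug        85       76      1.066
Sep        94       76      4.263
Oct        67       76      1.066
Nov        74       76      0.053
Dec        51       76      8.224
Sum = 31.47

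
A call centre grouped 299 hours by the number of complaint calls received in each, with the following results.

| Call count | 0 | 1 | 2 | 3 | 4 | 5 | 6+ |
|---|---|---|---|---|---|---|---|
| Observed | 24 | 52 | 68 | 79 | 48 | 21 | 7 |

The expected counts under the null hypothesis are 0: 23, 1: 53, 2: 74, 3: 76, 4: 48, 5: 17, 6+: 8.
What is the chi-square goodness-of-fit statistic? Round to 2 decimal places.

1.73

0: (24 − 23)²/23 = 1/23 = 0.043
1: (52 − 53)²/53 = 1/53 = 0.019
2: (68 − 74)²/74 = 36/74 = 0.486
3: (79 − 76)²/76 = 9/76 = 0.118
4: (48 − 48)²/48 = 0/48 = 0.000
5: (21 − 17)²/17 = 16/17 = 0.941
6+: (7 − 8)²/8 = 1/8 = 0.125
Sum = 1.73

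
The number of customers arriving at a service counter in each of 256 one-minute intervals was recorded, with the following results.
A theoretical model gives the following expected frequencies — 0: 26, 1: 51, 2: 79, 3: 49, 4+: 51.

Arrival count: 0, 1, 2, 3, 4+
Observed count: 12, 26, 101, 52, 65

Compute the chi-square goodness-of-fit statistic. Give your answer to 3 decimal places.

29.947

cat         O        E   (O−E)²/E
0          12       26     7.5385
1          26       51    12.2549
2         101       79     6.1266
3          52       49     0.1837
4+         65       51     3.8431
Sum = 29.947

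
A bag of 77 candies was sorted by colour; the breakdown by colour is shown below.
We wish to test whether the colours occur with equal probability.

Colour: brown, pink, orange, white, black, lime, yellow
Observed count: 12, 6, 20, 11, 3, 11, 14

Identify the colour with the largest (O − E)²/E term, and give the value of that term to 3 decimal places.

Under H₀ each category has probability 1/7, so each expected count is 77/7 = 11.
χ² = (12−11)²/11 + (6−11)²/11 + (20−11)²/11 + (11−11)²/11 + (3−11)²/11 + (11−11)²/11 + (14−11)²/11
   = 0.0909 + 2.2727 + 7.3636 + 0.0000 + 5.8182 + 0.0000 + 0.8182
The largest term is for orange: 7.364.

orange, 7.364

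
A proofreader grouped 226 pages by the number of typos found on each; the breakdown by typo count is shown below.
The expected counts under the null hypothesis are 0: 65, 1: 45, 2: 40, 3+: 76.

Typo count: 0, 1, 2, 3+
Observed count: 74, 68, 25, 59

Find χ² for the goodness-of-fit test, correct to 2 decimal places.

22.43

0: (74 − 65)²/65 = 81/65 = 1.246
1: (68 − 45)²/45 = 529/45 = 11.756
2: (25 − 40)²/40 = 225/40 = 5.625
3+: (59 − 76)²/76 = 289/76 = 3.803
Sum = 22.43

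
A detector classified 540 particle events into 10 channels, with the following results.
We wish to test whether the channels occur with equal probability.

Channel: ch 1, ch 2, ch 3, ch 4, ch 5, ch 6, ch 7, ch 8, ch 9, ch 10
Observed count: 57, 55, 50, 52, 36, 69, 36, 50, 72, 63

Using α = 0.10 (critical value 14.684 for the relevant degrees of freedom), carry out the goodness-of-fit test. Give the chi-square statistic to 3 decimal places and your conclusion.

24.519; reject

Expected count for each of the 10 categories: 540/10 = 54.
ch 1: (57 − 54)²/54 = 9/54 = 0.1667
ch 2: (55 − 54)²/54 = 1/54 = 0.0185
ch 3: (50 − 54)²/54 = 16/54 = 0.2963
ch 4: (52 − 54)²/54 = 4/54 = 0.0741
ch 5: (36 − 54)²/54 = 324/54 = 6.0000
ch 6: (69 − 54)²/54 = 225/54 = 4.1667
ch 7: (36 − 54)²/54 = 324/54 = 6.0000
ch 8: (50 − 54)²/54 = 16/54 = 0.2963
ch 9: (72 − 54)²/54 = 324/54 = 6.0000
ch 10: (63 − 54)²/54 = 81/54 = 1.5000
Sum = 24.519
df = 9. Since 24.519 > 14.684, we reject H₀.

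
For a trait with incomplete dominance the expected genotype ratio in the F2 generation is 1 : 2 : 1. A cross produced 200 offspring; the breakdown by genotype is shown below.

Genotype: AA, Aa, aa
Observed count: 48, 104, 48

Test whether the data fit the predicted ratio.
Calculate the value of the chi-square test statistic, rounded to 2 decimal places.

Ratio total = 4. Expected counts: 200×1/4 = 50, 200×2/4 = 100, 200×1/4 = 50.
AA: (48 − 50)²/50 = 4/50 = 0.080
Aa: (104 − 100)²/100 = 16/100 = 0.160
aa: (48 − 50)²/50 = 4/50 = 0.080
Sum = 0.32

0.32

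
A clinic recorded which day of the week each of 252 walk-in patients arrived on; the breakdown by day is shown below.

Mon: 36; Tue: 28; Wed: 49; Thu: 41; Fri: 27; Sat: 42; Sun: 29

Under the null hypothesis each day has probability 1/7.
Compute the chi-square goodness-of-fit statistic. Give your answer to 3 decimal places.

Expected count for each of the 7 categories: 252/7 = 36.
cat         O        E   (O−E)²/E
Mon        36       36     0.0000
Tue        28       36     1.7778
Wed        49       36     4.6944
Thu        41       36     0.6944
Fri        27       36     2.2500
Sat        42       36     1.0000
Sun        29       36     1.3611
Sum = 11.778

11.778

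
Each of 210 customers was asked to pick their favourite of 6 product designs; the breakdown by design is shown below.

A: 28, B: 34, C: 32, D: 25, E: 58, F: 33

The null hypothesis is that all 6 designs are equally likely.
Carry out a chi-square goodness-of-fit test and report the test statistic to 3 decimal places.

19.771

Under H₀ each category has probability 1/6, so each expected count is 210/6 = 35.
χ² = (28−35)²/35 + (34−35)²/35 + (32−35)²/35 + (25−35)²/35 + (58−35)²/35 + (33−35)²/35
   = 1.4000 + 0.0286 + 0.2571 + 2.8571 + 15.1143 + 0.1143
Sum = 19.771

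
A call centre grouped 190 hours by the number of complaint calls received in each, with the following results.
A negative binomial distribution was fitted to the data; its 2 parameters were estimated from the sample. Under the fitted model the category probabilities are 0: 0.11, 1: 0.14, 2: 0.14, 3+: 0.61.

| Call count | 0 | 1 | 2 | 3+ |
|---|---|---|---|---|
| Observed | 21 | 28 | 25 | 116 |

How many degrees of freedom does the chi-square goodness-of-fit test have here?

There are k = 4 categories and 2 parameters estimated from the data, so df = 4 − 1 − 2 = 1.

1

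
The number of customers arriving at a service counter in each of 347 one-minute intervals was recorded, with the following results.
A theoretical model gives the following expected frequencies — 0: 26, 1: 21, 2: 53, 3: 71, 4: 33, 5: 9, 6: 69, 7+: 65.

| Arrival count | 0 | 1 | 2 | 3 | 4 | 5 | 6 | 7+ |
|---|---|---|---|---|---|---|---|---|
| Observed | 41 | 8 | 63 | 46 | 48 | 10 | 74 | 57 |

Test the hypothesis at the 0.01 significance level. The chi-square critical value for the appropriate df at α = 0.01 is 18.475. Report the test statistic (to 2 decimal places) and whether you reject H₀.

35.67; reject

0: (41 − 26)²/26 = 225/26 = 8.654
1: (8 − 21)²/21 = 169/21 = 8.048
2: (63 − 53)²/53 = 100/53 = 1.887
3: (46 − 71)²/71 = 625/71 = 8.803
4: (48 − 33)²/33 = 225/33 = 6.818
5: (10 − 9)²/9 = 1/9 = 0.111
6: (74 − 69)²/69 = 25/69 = 0.362
7+: (57 − 65)²/65 = 64/65 = 0.985
Sum = 35.67
df = 7. Since 35.67 > 18.475, we reject H₀.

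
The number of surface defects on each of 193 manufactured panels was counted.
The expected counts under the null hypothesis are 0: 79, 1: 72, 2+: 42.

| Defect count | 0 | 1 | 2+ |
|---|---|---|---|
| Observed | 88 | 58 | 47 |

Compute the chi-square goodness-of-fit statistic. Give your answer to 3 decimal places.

4.343

χ² = (88−79)²/79 + (58−72)²/72 + (47−42)²/42
   = 1.0253 + 2.7222 + 0.5952
Sum = 4.343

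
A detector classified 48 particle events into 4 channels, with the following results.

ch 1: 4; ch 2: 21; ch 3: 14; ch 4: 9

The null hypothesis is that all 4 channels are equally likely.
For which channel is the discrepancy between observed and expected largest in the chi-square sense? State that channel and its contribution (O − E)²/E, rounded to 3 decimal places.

ch 2, 6.750

Expected count for each of the 4 categories: 48/4 = 12.
cat         O        E   (O−E)²/E
ch 1        4       12     5.3333
ch 2       21       12     6.7500
ch 3       14       12     0.3333
ch 4        9       12     0.7500
The largest term is for ch 2: 6.750.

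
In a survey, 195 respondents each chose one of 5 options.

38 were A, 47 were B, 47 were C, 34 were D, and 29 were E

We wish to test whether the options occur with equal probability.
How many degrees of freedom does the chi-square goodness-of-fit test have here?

4

There are k = 5 categories and no parameters were estimated from the data, so df = 5 − 1 = 4.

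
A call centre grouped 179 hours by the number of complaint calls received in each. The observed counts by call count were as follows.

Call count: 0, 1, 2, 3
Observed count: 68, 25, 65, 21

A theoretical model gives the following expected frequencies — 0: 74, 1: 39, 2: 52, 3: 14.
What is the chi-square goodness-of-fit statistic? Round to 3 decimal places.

12.262

cat         O        E   (O−E)²/E
0          68       74     0.4865
1          25       39     5.0256
2          65       52     3.2500
3          21       14     3.5000
Sum = 12.262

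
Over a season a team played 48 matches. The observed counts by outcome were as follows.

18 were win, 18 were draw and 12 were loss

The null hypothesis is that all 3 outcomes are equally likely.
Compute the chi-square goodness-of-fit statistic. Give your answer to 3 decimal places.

1.500

Expected count for each of the 3 categories: 48/3 = 16.
win: (18 − 16)²/16 = 4/16 = 0.2500
draw: (18 − 16)²/16 = 4/16 = 0.2500
loss: (12 − 16)²/16 = 16/16 = 1.0000
Sum = 1.500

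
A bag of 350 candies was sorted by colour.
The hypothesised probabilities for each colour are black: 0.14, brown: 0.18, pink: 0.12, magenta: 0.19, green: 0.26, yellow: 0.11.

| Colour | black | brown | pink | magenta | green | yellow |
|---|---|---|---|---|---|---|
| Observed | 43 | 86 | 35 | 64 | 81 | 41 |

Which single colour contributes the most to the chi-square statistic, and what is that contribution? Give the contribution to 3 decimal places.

Expected counts E_i = n·p_i: 350×0.14 = 49, 350×0.18 = 63, 350×0.12 = 42, 350×0.19 = 66.5, 350×0.26 = 91, 350×0.11 = 38.5.
black: (43 − 49)²/49 = 36/49 = 0.7347
brown: (86 − 63)²/63 = 529/63 = 8.3968
pink: (35 − 42)²/42 = 49/42 = 1.1667
magenta: (64 − 66.5)²/66.5 = 6.25/66.5 = 0.0940
green: (81 − 91)²/91 = 100/91 = 1.0989
yellow: (41 − 38.5)²/38.5 = 6.25/38.5 = 0.1623
The largest term is for brown: 8.397.

brown, 8.397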